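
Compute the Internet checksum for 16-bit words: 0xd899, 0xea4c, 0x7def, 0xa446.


Sum all words (with carry folding):
+ 0xd899 = 0xd899
+ 0xea4c = 0xc2e6
+ 0x7def = 0x40d6
+ 0xa446 = 0xe51c
One's complement: ~0xe51c
Checksum = 0x1ae3


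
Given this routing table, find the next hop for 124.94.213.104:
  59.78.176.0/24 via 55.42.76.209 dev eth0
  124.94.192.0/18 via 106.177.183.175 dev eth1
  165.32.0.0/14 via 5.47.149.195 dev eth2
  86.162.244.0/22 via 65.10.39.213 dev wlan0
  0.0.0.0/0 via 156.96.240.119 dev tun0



Longest prefix match for 124.94.213.104:
  /24 59.78.176.0: no
  /18 124.94.192.0: MATCH
  /14 165.32.0.0: no
  /22 86.162.244.0: no
  /0 0.0.0.0: MATCH
Selected: next-hop 106.177.183.175 via eth1 (matched /18)


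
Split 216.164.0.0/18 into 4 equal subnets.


New prefix = 18 + 2 = 20
Each subnet has 4096 addresses
  216.164.0.0/20
  216.164.16.0/20
  216.164.32.0/20
  216.164.48.0/20
Subnets: 216.164.0.0/20, 216.164.16.0/20, 216.164.32.0/20, 216.164.48.0/20


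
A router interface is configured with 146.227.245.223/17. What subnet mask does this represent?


/17 means 17 network bits, 15 host bits
Binary: 11111111111111111000000000000000
Mask: 255.255.128.0


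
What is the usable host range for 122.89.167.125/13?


Network: 122.88.0.0
Broadcast: 122.95.255.255
First usable = network + 1
Last usable = broadcast - 1
Range: 122.88.0.1 to 122.95.255.254


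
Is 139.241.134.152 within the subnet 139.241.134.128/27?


Subnet network: 139.241.134.128
Test IP AND mask: 139.241.134.128
Yes, 139.241.134.152 is in 139.241.134.128/27


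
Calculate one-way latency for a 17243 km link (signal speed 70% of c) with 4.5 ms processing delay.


Speed = 0.7 * 3e5 km/s = 210000 km/s
Propagation delay = 17243 / 210000 = 0.0821 s = 82.1095 ms
Processing delay = 4.5 ms
Total one-way latency = 86.6095 ms


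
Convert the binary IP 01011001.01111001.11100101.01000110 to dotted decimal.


01011001 = 89
01111001 = 121
11100101 = 229
01000110 = 70
IP: 89.121.229.70


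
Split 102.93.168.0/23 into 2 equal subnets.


New prefix = 23 + 1 = 24
Each subnet has 256 addresses
  102.93.168.0/24
  102.93.169.0/24
Subnets: 102.93.168.0/24, 102.93.169.0/24


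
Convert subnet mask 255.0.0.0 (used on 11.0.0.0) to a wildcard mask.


Subnet mask: 255.0.0.0
Wildcard = 255.255.255.255 - subnet mask
255 - 255 = 0
255 - 0 = 255
255 - 0 = 255
255 - 0 = 255
Wildcard: 0.255.255.255


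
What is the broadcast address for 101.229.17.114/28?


Network: 101.229.17.112/28
Host bits = 4
Set all host bits to 1:
Broadcast: 101.229.17.127


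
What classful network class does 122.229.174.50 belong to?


First octet: 122
Binary: 01111010
0xxxxxxx -> Class A (1-126)
Class A, default mask 255.0.0.0 (/8)


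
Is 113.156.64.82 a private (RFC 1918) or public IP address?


RFC 1918 private ranges:
  10.0.0.0/8 (10.0.0.0 - 10.255.255.255)
  172.16.0.0/12 (172.16.0.0 - 172.31.255.255)
  192.168.0.0/16 (192.168.0.0 - 192.168.255.255)
Public (not in any RFC 1918 range)


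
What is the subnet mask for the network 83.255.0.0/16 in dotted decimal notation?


/16 means 16 network bits, 16 host bits
Binary: 11111111111111110000000000000000
Mask: 255.255.0.0


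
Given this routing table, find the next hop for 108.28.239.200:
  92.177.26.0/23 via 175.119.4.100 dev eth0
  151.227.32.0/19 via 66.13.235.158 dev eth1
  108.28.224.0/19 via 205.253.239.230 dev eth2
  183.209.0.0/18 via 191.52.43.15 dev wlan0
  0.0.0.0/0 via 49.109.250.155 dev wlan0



Longest prefix match for 108.28.239.200:
  /23 92.177.26.0: no
  /19 151.227.32.0: no
  /19 108.28.224.0: MATCH
  /18 183.209.0.0: no
  /0 0.0.0.0: MATCH
Selected: next-hop 205.253.239.230 via eth2 (matched /19)


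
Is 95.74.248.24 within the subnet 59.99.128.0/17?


Subnet network: 59.99.128.0
Test IP AND mask: 95.74.128.0
No, 95.74.248.24 is not in 59.99.128.0/17


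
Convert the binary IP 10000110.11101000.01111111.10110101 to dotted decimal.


10000110 = 134
11101000 = 232
01111111 = 127
10110101 = 181
IP: 134.232.127.181


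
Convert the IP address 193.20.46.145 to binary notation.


193 = 11000001
20 = 00010100
46 = 00101110
145 = 10010001
Binary: 11000001.00010100.00101110.10010001


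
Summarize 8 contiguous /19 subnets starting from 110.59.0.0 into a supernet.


Original prefix: /19
Number of subnets: 8 = 2^3
New prefix = 19 - 3 = 16
Supernet: 110.59.0.0/16


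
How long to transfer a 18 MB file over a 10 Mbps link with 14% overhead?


Effective throughput = 10 * (1 - 14/100) = 8.6 Mbps
File size in Mb = 18 * 8 = 144 Mb
Time = 144 / 8.6
Time = 16.7442 seconds


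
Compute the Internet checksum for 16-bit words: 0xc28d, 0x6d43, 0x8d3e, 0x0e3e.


Sum all words (with carry folding):
+ 0xc28d = 0xc28d
+ 0x6d43 = 0x2fd1
+ 0x8d3e = 0xbd0f
+ 0x0e3e = 0xcb4d
One's complement: ~0xcb4d
Checksum = 0x34b2


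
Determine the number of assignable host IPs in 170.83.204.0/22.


Host bits = 32 - 22 = 10
Total addresses = 2^10 = 1024
Usable = total - 2 (network and broadcast)
Usable hosts: 1022


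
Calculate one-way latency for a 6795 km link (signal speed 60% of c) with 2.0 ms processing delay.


Speed = 0.6 * 3e5 km/s = 180000 km/s
Propagation delay = 6795 / 180000 = 0.0377 s = 37.75 ms
Processing delay = 2.0 ms
Total one-way latency = 39.75 ms


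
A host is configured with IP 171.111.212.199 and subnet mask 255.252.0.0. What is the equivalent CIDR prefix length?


Binary: 11111111.11111100.00000000.00000000
Count leading 1s
Prefix: /14


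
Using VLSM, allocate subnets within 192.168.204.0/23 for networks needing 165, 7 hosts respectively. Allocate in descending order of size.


165 hosts -> /24 (254 usable): 192.168.204.0/24
7 hosts -> /28 (14 usable): 192.168.205.0/28
Allocation: 192.168.204.0/24 (165 hosts, 254 usable); 192.168.205.0/28 (7 hosts, 14 usable)


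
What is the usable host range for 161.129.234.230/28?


Network: 161.129.234.224
Broadcast: 161.129.234.239
First usable = network + 1
Last usable = broadcast - 1
Range: 161.129.234.225 to 161.129.234.238


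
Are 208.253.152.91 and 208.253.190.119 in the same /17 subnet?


Mask: 255.255.128.0
208.253.152.91 AND mask = 208.253.128.0
208.253.190.119 AND mask = 208.253.128.0
Yes, same subnet (208.253.128.0)


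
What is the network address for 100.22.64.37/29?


IP:   01100100.00010110.01000000.00100101
Mask: 11111111.11111111.11111111.11111000
AND operation:
Net:  01100100.00010110.01000000.00100000
Network: 100.22.64.32/29


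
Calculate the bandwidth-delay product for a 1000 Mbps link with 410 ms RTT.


BDP = bandwidth * RTT
= 1000 Mbps * 410 ms
= 1000 * 1e6 * 410 / 1000 bits
= 410000000 bits
= 51250000 bytes
= 50048.8281 KB
BDP = 410000000 bits (51250000 bytes)


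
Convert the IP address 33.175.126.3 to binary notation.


33 = 00100001
175 = 10101111
126 = 01111110
3 = 00000011
Binary: 00100001.10101111.01111110.00000011


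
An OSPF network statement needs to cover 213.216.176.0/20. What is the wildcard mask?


Subnet mask: 255.255.240.0
Wildcard = 255.255.255.255 - subnet mask
255 - 255 = 0
255 - 255 = 0
255 - 240 = 15
255 - 0 = 255
Wildcard: 0.0.15.255


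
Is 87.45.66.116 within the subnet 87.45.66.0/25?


Subnet network: 87.45.66.0
Test IP AND mask: 87.45.66.0
Yes, 87.45.66.116 is in 87.45.66.0/25


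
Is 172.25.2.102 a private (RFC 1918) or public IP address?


RFC 1918 private ranges:
  10.0.0.0/8 (10.0.0.0 - 10.255.255.255)
  172.16.0.0/12 (172.16.0.0 - 172.31.255.255)
  192.168.0.0/16 (192.168.0.0 - 192.168.255.255)
Private (in 172.16.0.0/12)


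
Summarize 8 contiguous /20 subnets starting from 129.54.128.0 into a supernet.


Original prefix: /20
Number of subnets: 8 = 2^3
New prefix = 20 - 3 = 17
Supernet: 129.54.128.0/17


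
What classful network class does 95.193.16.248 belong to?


First octet: 95
Binary: 01011111
0xxxxxxx -> Class A (1-126)
Class A, default mask 255.0.0.0 (/8)


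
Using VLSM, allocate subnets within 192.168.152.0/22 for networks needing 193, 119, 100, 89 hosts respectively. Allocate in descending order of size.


193 hosts -> /24 (254 usable): 192.168.152.0/24
119 hosts -> /25 (126 usable): 192.168.153.0/25
100 hosts -> /25 (126 usable): 192.168.153.128/25
89 hosts -> /25 (126 usable): 192.168.154.0/25
Allocation: 192.168.152.0/24 (193 hosts, 254 usable); 192.168.153.0/25 (119 hosts, 126 usable); 192.168.153.128/25 (100 hosts, 126 usable); 192.168.154.0/25 (89 hosts, 126 usable)


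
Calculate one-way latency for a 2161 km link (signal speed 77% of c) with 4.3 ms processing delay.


Speed = 0.77 * 3e5 km/s = 231000 km/s
Propagation delay = 2161 / 231000 = 0.0094 s = 9.355 ms
Processing delay = 4.3 ms
Total one-way latency = 13.655 ms


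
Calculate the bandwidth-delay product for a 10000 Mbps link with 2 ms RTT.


BDP = bandwidth * RTT
= 10000 Mbps * 2 ms
= 10000 * 1e6 * 2 / 1000 bits
= 20000000 bits
= 2500000 bytes
= 2441.4062 KB
BDP = 20000000 bits (2500000 bytes)


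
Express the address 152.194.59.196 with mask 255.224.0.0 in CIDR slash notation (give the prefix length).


Binary: 11111111.11100000.00000000.00000000
Count leading 1s
Prefix: /11


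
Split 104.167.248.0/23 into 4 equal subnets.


New prefix = 23 + 2 = 25
Each subnet has 128 addresses
  104.167.248.0/25
  104.167.248.128/25
  104.167.249.0/25
  104.167.249.128/25
Subnets: 104.167.248.0/25, 104.167.248.128/25, 104.167.249.0/25, 104.167.249.128/25


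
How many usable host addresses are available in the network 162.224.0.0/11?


Host bits = 32 - 11 = 21
Total addresses = 2^21 = 2097152
Usable = total - 2 (network and broadcast)
Usable hosts: 2097150


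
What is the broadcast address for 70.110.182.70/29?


Network: 70.110.182.64/29
Host bits = 3
Set all host bits to 1:
Broadcast: 70.110.182.71


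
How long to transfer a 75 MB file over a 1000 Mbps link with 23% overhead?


Effective throughput = 1000 * (1 - 23/100) = 770 Mbps
File size in Mb = 75 * 8 = 600 Mb
Time = 600 / 770
Time = 0.7792 seconds


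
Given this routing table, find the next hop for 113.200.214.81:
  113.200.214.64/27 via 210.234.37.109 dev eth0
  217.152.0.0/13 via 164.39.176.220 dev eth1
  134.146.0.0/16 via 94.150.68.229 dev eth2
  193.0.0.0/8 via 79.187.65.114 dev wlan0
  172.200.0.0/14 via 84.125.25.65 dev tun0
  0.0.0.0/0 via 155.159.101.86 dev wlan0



Longest prefix match for 113.200.214.81:
  /27 113.200.214.64: MATCH
  /13 217.152.0.0: no
  /16 134.146.0.0: no
  /8 193.0.0.0: no
  /14 172.200.0.0: no
  /0 0.0.0.0: MATCH
Selected: next-hop 210.234.37.109 via eth0 (matched /27)


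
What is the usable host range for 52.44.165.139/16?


Network: 52.44.0.0
Broadcast: 52.44.255.255
First usable = network + 1
Last usable = broadcast - 1
Range: 52.44.0.1 to 52.44.255.254


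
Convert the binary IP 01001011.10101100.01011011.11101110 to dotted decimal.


01001011 = 75
10101100 = 172
01011011 = 91
11101110 = 238
IP: 75.172.91.238


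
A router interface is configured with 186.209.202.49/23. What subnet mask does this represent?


/23 means 23 network bits, 9 host bits
Binary: 11111111111111111111111000000000
Mask: 255.255.254.0


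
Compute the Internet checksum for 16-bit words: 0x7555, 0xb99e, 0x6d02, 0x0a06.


Sum all words (with carry folding):
+ 0x7555 = 0x7555
+ 0xb99e = 0x2ef4
+ 0x6d02 = 0x9bf6
+ 0x0a06 = 0xa5fc
One's complement: ~0xa5fc
Checksum = 0x5a03


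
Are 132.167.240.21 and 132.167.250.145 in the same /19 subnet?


Mask: 255.255.224.0
132.167.240.21 AND mask = 132.167.224.0
132.167.250.145 AND mask = 132.167.224.0
Yes, same subnet (132.167.224.0)


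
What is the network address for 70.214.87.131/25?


IP:   01000110.11010110.01010111.10000011
Mask: 11111111.11111111.11111111.10000000
AND operation:
Net:  01000110.11010110.01010111.10000000
Network: 70.214.87.128/25


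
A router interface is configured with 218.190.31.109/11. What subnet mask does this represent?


/11 means 11 network bits, 21 host bits
Binary: 11111111111000000000000000000000
Mask: 255.224.0.0


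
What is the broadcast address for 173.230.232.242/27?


Network: 173.230.232.224/27
Host bits = 5
Set all host bits to 1:
Broadcast: 173.230.232.255


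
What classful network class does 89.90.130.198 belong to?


First octet: 89
Binary: 01011001
0xxxxxxx -> Class A (1-126)
Class A, default mask 255.0.0.0 (/8)


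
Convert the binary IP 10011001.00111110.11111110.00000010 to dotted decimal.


10011001 = 153
00111110 = 62
11111110 = 254
00000010 = 2
IP: 153.62.254.2


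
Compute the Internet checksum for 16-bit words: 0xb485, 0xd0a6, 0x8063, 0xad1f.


Sum all words (with carry folding):
+ 0xb485 = 0xb485
+ 0xd0a6 = 0x852c
+ 0x8063 = 0x0590
+ 0xad1f = 0xb2af
One's complement: ~0xb2af
Checksum = 0x4d50


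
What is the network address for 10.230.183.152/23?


IP:   00001010.11100110.10110111.10011000
Mask: 11111111.11111111.11111110.00000000
AND operation:
Net:  00001010.11100110.10110110.00000000
Network: 10.230.182.0/23


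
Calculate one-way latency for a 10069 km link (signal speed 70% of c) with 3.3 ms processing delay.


Speed = 0.7 * 3e5 km/s = 210000 km/s
Propagation delay = 10069 / 210000 = 0.0479 s = 47.9476 ms
Processing delay = 3.3 ms
Total one-way latency = 51.2476 ms


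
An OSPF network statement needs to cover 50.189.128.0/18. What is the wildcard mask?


Subnet mask: 255.255.192.0
Wildcard = 255.255.255.255 - subnet mask
255 - 255 = 0
255 - 255 = 0
255 - 192 = 63
255 - 0 = 255
Wildcard: 0.0.63.255


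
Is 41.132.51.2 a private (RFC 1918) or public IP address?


RFC 1918 private ranges:
  10.0.0.0/8 (10.0.0.0 - 10.255.255.255)
  172.16.0.0/12 (172.16.0.0 - 172.31.255.255)
  192.168.0.0/16 (192.168.0.0 - 192.168.255.255)
Public (not in any RFC 1918 range)


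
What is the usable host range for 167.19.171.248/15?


Network: 167.18.0.0
Broadcast: 167.19.255.255
First usable = network + 1
Last usable = broadcast - 1
Range: 167.18.0.1 to 167.19.255.254


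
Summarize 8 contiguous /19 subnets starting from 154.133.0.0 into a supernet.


Original prefix: /19
Number of subnets: 8 = 2^3
New prefix = 19 - 3 = 16
Supernet: 154.133.0.0/16


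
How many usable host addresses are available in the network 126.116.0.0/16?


Host bits = 32 - 16 = 16
Total addresses = 2^16 = 65536
Usable = total - 2 (network and broadcast)
Usable hosts: 65534


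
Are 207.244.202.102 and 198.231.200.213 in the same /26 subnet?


Mask: 255.255.255.192
207.244.202.102 AND mask = 207.244.202.64
198.231.200.213 AND mask = 198.231.200.192
No, different subnets (207.244.202.64 vs 198.231.200.192)


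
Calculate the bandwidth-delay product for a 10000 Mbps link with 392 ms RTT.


BDP = bandwidth * RTT
= 10000 Mbps * 392 ms
= 10000 * 1e6 * 392 / 1000 bits
= 3920000000 bits
= 490000000 bytes
= 478515.625 KB
BDP = 3920000000 bits (490000000 bytes)


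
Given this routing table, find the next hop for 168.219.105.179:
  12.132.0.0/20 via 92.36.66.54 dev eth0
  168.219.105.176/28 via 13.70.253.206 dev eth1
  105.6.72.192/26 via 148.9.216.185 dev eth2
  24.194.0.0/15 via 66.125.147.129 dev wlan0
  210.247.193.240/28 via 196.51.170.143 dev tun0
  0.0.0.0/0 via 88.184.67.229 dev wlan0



Longest prefix match for 168.219.105.179:
  /20 12.132.0.0: no
  /28 168.219.105.176: MATCH
  /26 105.6.72.192: no
  /15 24.194.0.0: no
  /28 210.247.193.240: no
  /0 0.0.0.0: MATCH
Selected: next-hop 13.70.253.206 via eth1 (matched /28)


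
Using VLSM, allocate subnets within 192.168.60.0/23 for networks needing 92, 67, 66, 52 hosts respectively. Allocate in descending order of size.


92 hosts -> /25 (126 usable): 192.168.60.0/25
67 hosts -> /25 (126 usable): 192.168.60.128/25
66 hosts -> /25 (126 usable): 192.168.61.0/25
52 hosts -> /26 (62 usable): 192.168.61.128/26
Allocation: 192.168.60.0/25 (92 hosts, 126 usable); 192.168.60.128/25 (67 hosts, 126 usable); 192.168.61.0/25 (66 hosts, 126 usable); 192.168.61.128/26 (52 hosts, 62 usable)


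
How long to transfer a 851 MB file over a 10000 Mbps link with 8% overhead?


Effective throughput = 10000 * (1 - 8/100) = 9200 Mbps
File size in Mb = 851 * 8 = 6808 Mb
Time = 6808 / 9200
Time = 0.74 seconds


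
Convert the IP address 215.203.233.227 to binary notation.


215 = 11010111
203 = 11001011
233 = 11101001
227 = 11100011
Binary: 11010111.11001011.11101001.11100011


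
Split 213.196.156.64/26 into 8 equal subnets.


New prefix = 26 + 3 = 29
Each subnet has 8 addresses
  213.196.156.64/29
  213.196.156.72/29
  213.196.156.80/29
  213.196.156.88/29
  213.196.156.96/29
  213.196.156.104/29
  213.196.156.112/29
  213.196.156.120/29
Subnets: 213.196.156.64/29, 213.196.156.72/29, 213.196.156.80/29, 213.196.156.88/29, 213.196.156.96/29, 213.196.156.104/29, 213.196.156.112/29, 213.196.156.120/29


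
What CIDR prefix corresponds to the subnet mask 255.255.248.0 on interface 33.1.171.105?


Binary: 11111111.11111111.11111000.00000000
Count leading 1s
Prefix: /21


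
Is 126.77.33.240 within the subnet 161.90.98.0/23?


Subnet network: 161.90.98.0
Test IP AND mask: 126.77.32.0
No, 126.77.33.240 is not in 161.90.98.0/23


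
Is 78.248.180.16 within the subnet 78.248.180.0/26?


Subnet network: 78.248.180.0
Test IP AND mask: 78.248.180.0
Yes, 78.248.180.16 is in 78.248.180.0/26


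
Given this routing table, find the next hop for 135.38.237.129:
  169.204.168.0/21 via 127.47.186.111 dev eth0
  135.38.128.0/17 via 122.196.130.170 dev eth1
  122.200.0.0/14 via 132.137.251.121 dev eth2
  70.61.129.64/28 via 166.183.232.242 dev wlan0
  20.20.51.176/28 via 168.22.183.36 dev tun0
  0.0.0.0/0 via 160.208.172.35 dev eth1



Longest prefix match for 135.38.237.129:
  /21 169.204.168.0: no
  /17 135.38.128.0: MATCH
  /14 122.200.0.0: no
  /28 70.61.129.64: no
  /28 20.20.51.176: no
  /0 0.0.0.0: MATCH
Selected: next-hop 122.196.130.170 via eth1 (matched /17)


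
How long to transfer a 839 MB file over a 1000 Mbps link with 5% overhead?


Effective throughput = 1000 * (1 - 5/100) = 950 Mbps
File size in Mb = 839 * 8 = 6712 Mb
Time = 6712 / 950
Time = 7.0653 seconds


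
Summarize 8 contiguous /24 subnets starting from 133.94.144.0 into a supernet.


Original prefix: /24
Number of subnets: 8 = 2^3
New prefix = 24 - 3 = 21
Supernet: 133.94.144.0/21


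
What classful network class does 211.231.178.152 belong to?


First octet: 211
Binary: 11010011
110xxxxx -> Class C (192-223)
Class C, default mask 255.255.255.0 (/24)


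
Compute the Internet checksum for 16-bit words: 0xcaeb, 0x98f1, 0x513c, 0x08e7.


Sum all words (with carry folding):
+ 0xcaeb = 0xcaeb
+ 0x98f1 = 0x63dd
+ 0x513c = 0xb519
+ 0x08e7 = 0xbe00
One's complement: ~0xbe00
Checksum = 0x41ff


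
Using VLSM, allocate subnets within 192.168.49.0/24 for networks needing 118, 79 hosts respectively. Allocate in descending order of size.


118 hosts -> /25 (126 usable): 192.168.49.0/25
79 hosts -> /25 (126 usable): 192.168.49.128/25
Allocation: 192.168.49.0/25 (118 hosts, 126 usable); 192.168.49.128/25 (79 hosts, 126 usable)


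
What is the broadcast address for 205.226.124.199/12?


Network: 205.224.0.0/12
Host bits = 20
Set all host bits to 1:
Broadcast: 205.239.255.255


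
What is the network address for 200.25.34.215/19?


IP:   11001000.00011001.00100010.11010111
Mask: 11111111.11111111.11100000.00000000
AND operation:
Net:  11001000.00011001.00100000.00000000
Network: 200.25.32.0/19


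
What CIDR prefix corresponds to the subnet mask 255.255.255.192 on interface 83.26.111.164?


Binary: 11111111.11111111.11111111.11000000
Count leading 1s
Prefix: /26


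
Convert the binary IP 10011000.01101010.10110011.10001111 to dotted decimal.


10011000 = 152
01101010 = 106
10110011 = 179
10001111 = 143
IP: 152.106.179.143


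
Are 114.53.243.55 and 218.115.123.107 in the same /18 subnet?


Mask: 255.255.192.0
114.53.243.55 AND mask = 114.53.192.0
218.115.123.107 AND mask = 218.115.64.0
No, different subnets (114.53.192.0 vs 218.115.64.0)


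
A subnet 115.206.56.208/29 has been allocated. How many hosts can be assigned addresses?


Host bits = 32 - 29 = 3
Total addresses = 2^3 = 8
Usable = total - 2 (network and broadcast)
Usable hosts: 6


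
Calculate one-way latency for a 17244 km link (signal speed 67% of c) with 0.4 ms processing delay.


Speed = 0.67 * 3e5 km/s = 201000 km/s
Propagation delay = 17244 / 201000 = 0.0858 s = 85.791 ms
Processing delay = 0.4 ms
Total one-way latency = 86.191 ms


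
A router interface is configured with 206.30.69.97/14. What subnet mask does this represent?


/14 means 14 network bits, 18 host bits
Binary: 11111111111111000000000000000000
Mask: 255.252.0.0


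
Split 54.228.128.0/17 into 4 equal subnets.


New prefix = 17 + 2 = 19
Each subnet has 8192 addresses
  54.228.128.0/19
  54.228.160.0/19
  54.228.192.0/19
  54.228.224.0/19
Subnets: 54.228.128.0/19, 54.228.160.0/19, 54.228.192.0/19, 54.228.224.0/19


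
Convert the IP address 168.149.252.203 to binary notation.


168 = 10101000
149 = 10010101
252 = 11111100
203 = 11001011
Binary: 10101000.10010101.11111100.11001011


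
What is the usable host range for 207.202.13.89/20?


Network: 207.202.0.0
Broadcast: 207.202.15.255
First usable = network + 1
Last usable = broadcast - 1
Range: 207.202.0.1 to 207.202.15.254


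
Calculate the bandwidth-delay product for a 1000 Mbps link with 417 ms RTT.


BDP = bandwidth * RTT
= 1000 Mbps * 417 ms
= 1000 * 1e6 * 417 / 1000 bits
= 417000000 bits
= 52125000 bytes
= 50903.3203 KB
BDP = 417000000 bits (52125000 bytes)


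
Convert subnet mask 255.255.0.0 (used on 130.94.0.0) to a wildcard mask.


Subnet mask: 255.255.0.0
Wildcard = 255.255.255.255 - subnet mask
255 - 255 = 0
255 - 255 = 0
255 - 0 = 255
255 - 0 = 255
Wildcard: 0.0.255.255


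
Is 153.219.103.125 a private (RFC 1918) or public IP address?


RFC 1918 private ranges:
  10.0.0.0/8 (10.0.0.0 - 10.255.255.255)
  172.16.0.0/12 (172.16.0.0 - 172.31.255.255)
  192.168.0.0/16 (192.168.0.0 - 192.168.255.255)
Public (not in any RFC 1918 range)


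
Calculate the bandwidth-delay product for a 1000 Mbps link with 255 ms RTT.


BDP = bandwidth * RTT
= 1000 Mbps * 255 ms
= 1000 * 1e6 * 255 / 1000 bits
= 255000000 bits
= 31875000 bytes
= 31127.9297 KB
BDP = 255000000 bits (31875000 bytes)


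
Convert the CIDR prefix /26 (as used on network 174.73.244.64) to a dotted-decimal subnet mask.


/26 means 26 network bits, 6 host bits
Binary: 11111111111111111111111111000000
Mask: 255.255.255.192


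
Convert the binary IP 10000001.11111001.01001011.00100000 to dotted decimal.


10000001 = 129
11111001 = 249
01001011 = 75
00100000 = 32
IP: 129.249.75.32


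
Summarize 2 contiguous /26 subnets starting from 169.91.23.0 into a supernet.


Original prefix: /26
Number of subnets: 2 = 2^1
New prefix = 26 - 1 = 25
Supernet: 169.91.23.0/25


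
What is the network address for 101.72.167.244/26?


IP:   01100101.01001000.10100111.11110100
Mask: 11111111.11111111.11111111.11000000
AND operation:
Net:  01100101.01001000.10100111.11000000
Network: 101.72.167.192/26


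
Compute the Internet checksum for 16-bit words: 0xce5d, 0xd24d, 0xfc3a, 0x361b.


Sum all words (with carry folding):
+ 0xce5d = 0xce5d
+ 0xd24d = 0xa0ab
+ 0xfc3a = 0x9ce6
+ 0x361b = 0xd301
One's complement: ~0xd301
Checksum = 0x2cfe


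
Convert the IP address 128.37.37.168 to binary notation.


128 = 10000000
37 = 00100101
37 = 00100101
168 = 10101000
Binary: 10000000.00100101.00100101.10101000


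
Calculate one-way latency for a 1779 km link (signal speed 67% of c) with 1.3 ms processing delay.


Speed = 0.67 * 3e5 km/s = 201000 km/s
Propagation delay = 1779 / 201000 = 0.0089 s = 8.8507 ms
Processing delay = 1.3 ms
Total one-way latency = 10.1507 ms


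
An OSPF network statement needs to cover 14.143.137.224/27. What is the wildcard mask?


Subnet mask: 255.255.255.224
Wildcard = 255.255.255.255 - subnet mask
255 - 255 = 0
255 - 255 = 0
255 - 255 = 0
255 - 224 = 31
Wildcard: 0.0.0.31


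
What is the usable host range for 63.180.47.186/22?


Network: 63.180.44.0
Broadcast: 63.180.47.255
First usable = network + 1
Last usable = broadcast - 1
Range: 63.180.44.1 to 63.180.47.254


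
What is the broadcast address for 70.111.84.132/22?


Network: 70.111.84.0/22
Host bits = 10
Set all host bits to 1:
Broadcast: 70.111.87.255


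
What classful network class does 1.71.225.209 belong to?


First octet: 1
Binary: 00000001
0xxxxxxx -> Class A (1-126)
Class A, default mask 255.0.0.0 (/8)


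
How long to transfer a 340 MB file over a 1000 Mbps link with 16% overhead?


Effective throughput = 1000 * (1 - 16/100) = 840 Mbps
File size in Mb = 340 * 8 = 2720 Mb
Time = 2720 / 840
Time = 3.2381 seconds


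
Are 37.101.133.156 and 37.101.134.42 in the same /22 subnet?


Mask: 255.255.252.0
37.101.133.156 AND mask = 37.101.132.0
37.101.134.42 AND mask = 37.101.132.0
Yes, same subnet (37.101.132.0)


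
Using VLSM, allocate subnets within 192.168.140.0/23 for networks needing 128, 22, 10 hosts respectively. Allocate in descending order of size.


128 hosts -> /24 (254 usable): 192.168.140.0/24
22 hosts -> /27 (30 usable): 192.168.141.0/27
10 hosts -> /28 (14 usable): 192.168.141.32/28
Allocation: 192.168.140.0/24 (128 hosts, 254 usable); 192.168.141.0/27 (22 hosts, 30 usable); 192.168.141.32/28 (10 hosts, 14 usable)


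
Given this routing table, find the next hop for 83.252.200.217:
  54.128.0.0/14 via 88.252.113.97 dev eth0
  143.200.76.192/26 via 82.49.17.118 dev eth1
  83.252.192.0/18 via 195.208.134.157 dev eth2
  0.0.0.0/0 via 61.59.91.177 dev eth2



Longest prefix match for 83.252.200.217:
  /14 54.128.0.0: no
  /26 143.200.76.192: no
  /18 83.252.192.0: MATCH
  /0 0.0.0.0: MATCH
Selected: next-hop 195.208.134.157 via eth2 (matched /18)


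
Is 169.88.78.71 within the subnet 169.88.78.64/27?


Subnet network: 169.88.78.64
Test IP AND mask: 169.88.78.64
Yes, 169.88.78.71 is in 169.88.78.64/27


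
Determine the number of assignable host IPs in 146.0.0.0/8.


Host bits = 32 - 8 = 24
Total addresses = 2^24 = 16777216
Usable = total - 2 (network and broadcast)
Usable hosts: 16777214


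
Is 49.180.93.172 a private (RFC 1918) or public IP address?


RFC 1918 private ranges:
  10.0.0.0/8 (10.0.0.0 - 10.255.255.255)
  172.16.0.0/12 (172.16.0.0 - 172.31.255.255)
  192.168.0.0/16 (192.168.0.0 - 192.168.255.255)
Public (not in any RFC 1918 range)


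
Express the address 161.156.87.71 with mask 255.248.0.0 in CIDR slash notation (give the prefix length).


Binary: 11111111.11111000.00000000.00000000
Count leading 1s
Prefix: /13


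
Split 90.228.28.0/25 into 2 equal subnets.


New prefix = 25 + 1 = 26
Each subnet has 64 addresses
  90.228.28.0/26
  90.228.28.64/26
Subnets: 90.228.28.0/26, 90.228.28.64/26


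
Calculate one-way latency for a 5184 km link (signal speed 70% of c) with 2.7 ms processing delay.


Speed = 0.7 * 3e5 km/s = 210000 km/s
Propagation delay = 5184 / 210000 = 0.0247 s = 24.6857 ms
Processing delay = 2.7 ms
Total one-way latency = 27.3857 ms


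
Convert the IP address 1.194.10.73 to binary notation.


1 = 00000001
194 = 11000010
10 = 00001010
73 = 01001001
Binary: 00000001.11000010.00001010.01001001


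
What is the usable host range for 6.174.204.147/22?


Network: 6.174.204.0
Broadcast: 6.174.207.255
First usable = network + 1
Last usable = broadcast - 1
Range: 6.174.204.1 to 6.174.207.254


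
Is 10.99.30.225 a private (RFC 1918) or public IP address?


RFC 1918 private ranges:
  10.0.0.0/8 (10.0.0.0 - 10.255.255.255)
  172.16.0.0/12 (172.16.0.0 - 172.31.255.255)
  192.168.0.0/16 (192.168.0.0 - 192.168.255.255)
Private (in 10.0.0.0/8)


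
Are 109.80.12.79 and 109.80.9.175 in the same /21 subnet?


Mask: 255.255.248.0
109.80.12.79 AND mask = 109.80.8.0
109.80.9.175 AND mask = 109.80.8.0
Yes, same subnet (109.80.8.0)


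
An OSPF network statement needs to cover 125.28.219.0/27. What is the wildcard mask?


Subnet mask: 255.255.255.224
Wildcard = 255.255.255.255 - subnet mask
255 - 255 = 0
255 - 255 = 0
255 - 255 = 0
255 - 224 = 31
Wildcard: 0.0.0.31


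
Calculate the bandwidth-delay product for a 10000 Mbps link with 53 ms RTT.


BDP = bandwidth * RTT
= 10000 Mbps * 53 ms
= 10000 * 1e6 * 53 / 1000 bits
= 530000000 bits
= 66250000 bytes
= 64697.2656 KB
BDP = 530000000 bits (66250000 bytes)


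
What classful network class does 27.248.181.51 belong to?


First octet: 27
Binary: 00011011
0xxxxxxx -> Class A (1-126)
Class A, default mask 255.0.0.0 (/8)


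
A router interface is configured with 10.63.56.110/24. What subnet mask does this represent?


/24 means 24 network bits, 8 host bits
Binary: 11111111111111111111111100000000
Mask: 255.255.255.0


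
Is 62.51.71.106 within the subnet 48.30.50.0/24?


Subnet network: 48.30.50.0
Test IP AND mask: 62.51.71.0
No, 62.51.71.106 is not in 48.30.50.0/24


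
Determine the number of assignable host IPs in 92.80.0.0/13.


Host bits = 32 - 13 = 19
Total addresses = 2^19 = 524288
Usable = total - 2 (network and broadcast)
Usable hosts: 524286


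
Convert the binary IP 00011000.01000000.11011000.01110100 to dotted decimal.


00011000 = 24
01000000 = 64
11011000 = 216
01110100 = 116
IP: 24.64.216.116


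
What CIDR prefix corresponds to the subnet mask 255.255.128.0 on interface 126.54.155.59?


Binary: 11111111.11111111.10000000.00000000
Count leading 1s
Prefix: /17


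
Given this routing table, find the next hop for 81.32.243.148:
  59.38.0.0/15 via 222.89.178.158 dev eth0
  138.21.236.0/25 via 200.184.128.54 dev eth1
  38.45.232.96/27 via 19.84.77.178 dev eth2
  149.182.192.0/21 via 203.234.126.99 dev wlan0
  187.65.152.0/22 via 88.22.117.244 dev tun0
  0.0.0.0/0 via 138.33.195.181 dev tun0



Longest prefix match for 81.32.243.148:
  /15 59.38.0.0: no
  /25 138.21.236.0: no
  /27 38.45.232.96: no
  /21 149.182.192.0: no
  /22 187.65.152.0: no
  /0 0.0.0.0: MATCH
Selected: next-hop 138.33.195.181 via tun0 (matched /0)


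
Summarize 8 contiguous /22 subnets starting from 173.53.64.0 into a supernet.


Original prefix: /22
Number of subnets: 8 = 2^3
New prefix = 22 - 3 = 19
Supernet: 173.53.64.0/19


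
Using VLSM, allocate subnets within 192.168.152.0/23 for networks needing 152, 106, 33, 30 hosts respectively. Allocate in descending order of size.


152 hosts -> /24 (254 usable): 192.168.152.0/24
106 hosts -> /25 (126 usable): 192.168.153.0/25
33 hosts -> /26 (62 usable): 192.168.153.128/26
30 hosts -> /27 (30 usable): 192.168.153.192/27
Allocation: 192.168.152.0/24 (152 hosts, 254 usable); 192.168.153.0/25 (106 hosts, 126 usable); 192.168.153.128/26 (33 hosts, 62 usable); 192.168.153.192/27 (30 hosts, 30 usable)


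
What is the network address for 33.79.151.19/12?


IP:   00100001.01001111.10010111.00010011
Mask: 11111111.11110000.00000000.00000000
AND operation:
Net:  00100001.01000000.00000000.00000000
Network: 33.64.0.0/12


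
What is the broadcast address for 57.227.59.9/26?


Network: 57.227.59.0/26
Host bits = 6
Set all host bits to 1:
Broadcast: 57.227.59.63


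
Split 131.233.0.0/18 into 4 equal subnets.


New prefix = 18 + 2 = 20
Each subnet has 4096 addresses
  131.233.0.0/20
  131.233.16.0/20
  131.233.32.0/20
  131.233.48.0/20
Subnets: 131.233.0.0/20, 131.233.16.0/20, 131.233.32.0/20, 131.233.48.0/20


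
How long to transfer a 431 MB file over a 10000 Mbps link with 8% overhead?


Effective throughput = 10000 * (1 - 8/100) = 9200 Mbps
File size in Mb = 431 * 8 = 3448 Mb
Time = 3448 / 9200
Time = 0.3748 seconds


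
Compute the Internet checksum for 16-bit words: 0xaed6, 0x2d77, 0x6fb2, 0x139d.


Sum all words (with carry folding):
+ 0xaed6 = 0xaed6
+ 0x2d77 = 0xdc4d
+ 0x6fb2 = 0x4c00
+ 0x139d = 0x5f9d
One's complement: ~0x5f9d
Checksum = 0xa062


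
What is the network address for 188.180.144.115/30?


IP:   10111100.10110100.10010000.01110011
Mask: 11111111.11111111.11111111.11111100
AND operation:
Net:  10111100.10110100.10010000.01110000
Network: 188.180.144.112/30


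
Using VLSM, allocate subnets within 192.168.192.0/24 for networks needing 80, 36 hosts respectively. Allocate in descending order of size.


80 hosts -> /25 (126 usable): 192.168.192.0/25
36 hosts -> /26 (62 usable): 192.168.192.128/26
Allocation: 192.168.192.0/25 (80 hosts, 126 usable); 192.168.192.128/26 (36 hosts, 62 usable)


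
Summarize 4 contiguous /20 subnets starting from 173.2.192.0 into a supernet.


Original prefix: /20
Number of subnets: 4 = 2^2
New prefix = 20 - 2 = 18
Supernet: 173.2.192.0/18


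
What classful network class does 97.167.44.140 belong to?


First octet: 97
Binary: 01100001
0xxxxxxx -> Class A (1-126)
Class A, default mask 255.0.0.0 (/8)


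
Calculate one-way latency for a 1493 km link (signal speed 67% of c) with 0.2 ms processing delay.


Speed = 0.67 * 3e5 km/s = 201000 km/s
Propagation delay = 1493 / 201000 = 0.0074 s = 7.4279 ms
Processing delay = 0.2 ms
Total one-way latency = 7.6279 ms


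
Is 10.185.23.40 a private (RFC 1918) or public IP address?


RFC 1918 private ranges:
  10.0.0.0/8 (10.0.0.0 - 10.255.255.255)
  172.16.0.0/12 (172.16.0.0 - 172.31.255.255)
  192.168.0.0/16 (192.168.0.0 - 192.168.255.255)
Private (in 10.0.0.0/8)


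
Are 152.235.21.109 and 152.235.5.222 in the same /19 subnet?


Mask: 255.255.224.0
152.235.21.109 AND mask = 152.235.0.0
152.235.5.222 AND mask = 152.235.0.0
Yes, same subnet (152.235.0.0)


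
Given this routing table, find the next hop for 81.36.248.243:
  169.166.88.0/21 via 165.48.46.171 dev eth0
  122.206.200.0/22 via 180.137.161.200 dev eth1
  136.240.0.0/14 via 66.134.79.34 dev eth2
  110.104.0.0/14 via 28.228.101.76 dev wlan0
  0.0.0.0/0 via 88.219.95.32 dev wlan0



Longest prefix match for 81.36.248.243:
  /21 169.166.88.0: no
  /22 122.206.200.0: no
  /14 136.240.0.0: no
  /14 110.104.0.0: no
  /0 0.0.0.0: MATCH
Selected: next-hop 88.219.95.32 via wlan0 (matched /0)


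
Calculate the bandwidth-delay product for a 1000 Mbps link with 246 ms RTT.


BDP = bandwidth * RTT
= 1000 Mbps * 246 ms
= 1000 * 1e6 * 246 / 1000 bits
= 246000000 bits
= 30750000 bytes
= 30029.2969 KB
BDP = 246000000 bits (30750000 bytes)


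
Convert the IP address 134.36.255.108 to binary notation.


134 = 10000110
36 = 00100100
255 = 11111111
108 = 01101100
Binary: 10000110.00100100.11111111.01101100


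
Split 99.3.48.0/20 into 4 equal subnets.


New prefix = 20 + 2 = 22
Each subnet has 1024 addresses
  99.3.48.0/22
  99.3.52.0/22
  99.3.56.0/22
  99.3.60.0/22
Subnets: 99.3.48.0/22, 99.3.52.0/22, 99.3.56.0/22, 99.3.60.0/22


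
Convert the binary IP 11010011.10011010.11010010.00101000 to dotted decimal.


11010011 = 211
10011010 = 154
11010010 = 210
00101000 = 40
IP: 211.154.210.40


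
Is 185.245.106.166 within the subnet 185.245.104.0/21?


Subnet network: 185.245.104.0
Test IP AND mask: 185.245.104.0
Yes, 185.245.106.166 is in 185.245.104.0/21


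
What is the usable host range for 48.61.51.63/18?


Network: 48.61.0.0
Broadcast: 48.61.63.255
First usable = network + 1
Last usable = broadcast - 1
Range: 48.61.0.1 to 48.61.63.254


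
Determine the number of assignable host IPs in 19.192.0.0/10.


Host bits = 32 - 10 = 22
Total addresses = 2^22 = 4194304
Usable = total - 2 (network and broadcast)
Usable hosts: 4194302


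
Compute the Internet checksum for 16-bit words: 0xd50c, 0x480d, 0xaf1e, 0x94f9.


Sum all words (with carry folding):
+ 0xd50c = 0xd50c
+ 0x480d = 0x1d1a
+ 0xaf1e = 0xcc38
+ 0x94f9 = 0x6132
One's complement: ~0x6132
Checksum = 0x9ecd


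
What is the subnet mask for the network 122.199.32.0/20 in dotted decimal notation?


/20 means 20 network bits, 12 host bits
Binary: 11111111111111111111000000000000
Mask: 255.255.240.0


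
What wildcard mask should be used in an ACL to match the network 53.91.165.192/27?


Subnet mask: 255.255.255.224
Wildcard = 255.255.255.255 - subnet mask
255 - 255 = 0
255 - 255 = 0
255 - 255 = 0
255 - 224 = 31
Wildcard: 0.0.0.31


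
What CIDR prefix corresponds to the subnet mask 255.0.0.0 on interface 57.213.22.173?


Binary: 11111111.00000000.00000000.00000000
Count leading 1s
Prefix: /8


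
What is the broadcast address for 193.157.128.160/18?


Network: 193.157.128.0/18
Host bits = 14
Set all host bits to 1:
Broadcast: 193.157.191.255


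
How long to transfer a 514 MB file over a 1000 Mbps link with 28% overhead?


Effective throughput = 1000 * (1 - 28/100) = 720 Mbps
File size in Mb = 514 * 8 = 4112 Mb
Time = 4112 / 720
Time = 5.7111 seconds


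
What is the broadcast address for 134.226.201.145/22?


Network: 134.226.200.0/22
Host bits = 10
Set all host bits to 1:
Broadcast: 134.226.203.255


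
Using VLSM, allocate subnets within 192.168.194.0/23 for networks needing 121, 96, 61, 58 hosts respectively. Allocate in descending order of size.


121 hosts -> /25 (126 usable): 192.168.194.0/25
96 hosts -> /25 (126 usable): 192.168.194.128/25
61 hosts -> /26 (62 usable): 192.168.195.0/26
58 hosts -> /26 (62 usable): 192.168.195.64/26
Allocation: 192.168.194.0/25 (121 hosts, 126 usable); 192.168.194.128/25 (96 hosts, 126 usable); 192.168.195.0/26 (61 hosts, 62 usable); 192.168.195.64/26 (58 hosts, 62 usable)


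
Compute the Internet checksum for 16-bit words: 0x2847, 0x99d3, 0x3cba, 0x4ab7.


Sum all words (with carry folding):
+ 0x2847 = 0x2847
+ 0x99d3 = 0xc21a
+ 0x3cba = 0xfed4
+ 0x4ab7 = 0x498c
One's complement: ~0x498c
Checksum = 0xb673


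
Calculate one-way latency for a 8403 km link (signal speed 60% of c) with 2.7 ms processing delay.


Speed = 0.6 * 3e5 km/s = 180000 km/s
Propagation delay = 8403 / 180000 = 0.0467 s = 46.6833 ms
Processing delay = 2.7 ms
Total one-way latency = 49.3833 ms


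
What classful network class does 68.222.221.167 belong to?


First octet: 68
Binary: 01000100
0xxxxxxx -> Class A (1-126)
Class A, default mask 255.0.0.0 (/8)


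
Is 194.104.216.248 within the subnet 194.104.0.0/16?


Subnet network: 194.104.0.0
Test IP AND mask: 194.104.0.0
Yes, 194.104.216.248 is in 194.104.0.0/16


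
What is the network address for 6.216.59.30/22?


IP:   00000110.11011000.00111011.00011110
Mask: 11111111.11111111.11111100.00000000
AND operation:
Net:  00000110.11011000.00111000.00000000
Network: 6.216.56.0/22


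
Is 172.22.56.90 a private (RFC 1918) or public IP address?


RFC 1918 private ranges:
  10.0.0.0/8 (10.0.0.0 - 10.255.255.255)
  172.16.0.0/12 (172.16.0.0 - 172.31.255.255)
  192.168.0.0/16 (192.168.0.0 - 192.168.255.255)
Private (in 172.16.0.0/12)


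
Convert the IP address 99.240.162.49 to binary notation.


99 = 01100011
240 = 11110000
162 = 10100010
49 = 00110001
Binary: 01100011.11110000.10100010.00110001


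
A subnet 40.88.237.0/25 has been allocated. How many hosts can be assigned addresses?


Host bits = 32 - 25 = 7
Total addresses = 2^7 = 128
Usable = total - 2 (network and broadcast)
Usable hosts: 126


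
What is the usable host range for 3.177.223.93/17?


Network: 3.177.128.0
Broadcast: 3.177.255.255
First usable = network + 1
Last usable = broadcast - 1
Range: 3.177.128.1 to 3.177.255.254


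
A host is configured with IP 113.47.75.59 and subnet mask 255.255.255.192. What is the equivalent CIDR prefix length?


Binary: 11111111.11111111.11111111.11000000
Count leading 1s
Prefix: /26


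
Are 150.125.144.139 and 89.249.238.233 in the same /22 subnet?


Mask: 255.255.252.0
150.125.144.139 AND mask = 150.125.144.0
89.249.238.233 AND mask = 89.249.236.0
No, different subnets (150.125.144.0 vs 89.249.236.0)
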